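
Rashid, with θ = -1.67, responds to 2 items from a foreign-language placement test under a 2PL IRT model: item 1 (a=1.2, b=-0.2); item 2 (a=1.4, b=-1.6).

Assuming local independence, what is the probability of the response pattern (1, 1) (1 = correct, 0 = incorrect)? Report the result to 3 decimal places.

0.070

P(θ) = 1 / (1 + exp(−a(θ − b)))
P_1 = 1/(1+e^{1.7640}) = 0.1463
P_2 = 1/(1+e^{0.0980}) = 0.4755
L = P_1 × P_2 = 0.1463 × 0.4755 = 0.06956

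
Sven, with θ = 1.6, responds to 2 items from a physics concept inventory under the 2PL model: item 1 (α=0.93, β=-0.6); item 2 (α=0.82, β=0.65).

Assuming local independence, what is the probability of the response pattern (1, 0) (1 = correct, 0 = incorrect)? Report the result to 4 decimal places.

0.2785

P(θ) = 1 / (1 + exp(−α(θ − β)))
P_1 = 1/(1+e^{-2.0460}) = 0.8855
P_2 = 1/(1+e^{-0.7790}) = 0.6855
L = P_1 × (1−P_2) = 0.8855 × 0.3145 = 0.27853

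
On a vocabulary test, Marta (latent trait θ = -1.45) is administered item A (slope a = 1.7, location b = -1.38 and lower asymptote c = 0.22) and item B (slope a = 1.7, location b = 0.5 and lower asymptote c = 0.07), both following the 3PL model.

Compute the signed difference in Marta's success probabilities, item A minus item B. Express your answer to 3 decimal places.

P(θ) = c + (1 − c) · 1 / (1 + exp(−a(θ − b)))
P_A = 0.5868
P_B = 0.1026
P_A − P_B = 0.4842

0.484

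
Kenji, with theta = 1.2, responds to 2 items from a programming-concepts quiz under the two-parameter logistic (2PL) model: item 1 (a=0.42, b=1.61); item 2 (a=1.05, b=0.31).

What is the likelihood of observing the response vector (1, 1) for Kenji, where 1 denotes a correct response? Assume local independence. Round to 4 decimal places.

0.3282

P(theta) = 1 / (1 + exp(−a(theta − b)))
P_1 = 1/(1+e^{0.1722}) = 0.4571
P_2 = 1/(1+e^{-0.9345}) = 0.7180
L = P_1 × P_2 = 0.4571 × 0.7180 = 0.32816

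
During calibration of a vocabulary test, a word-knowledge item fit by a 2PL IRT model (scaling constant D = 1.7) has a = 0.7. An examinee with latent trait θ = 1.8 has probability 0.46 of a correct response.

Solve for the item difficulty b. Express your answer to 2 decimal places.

1.93

P(θ) = 1 / (1 + exp(−D·a(θ − b)))
logit(0.46) = ln(0.46/0.54) = -0.1603
b = θ − logit/(1.7·a) = 1.8 − (-0.1603)/1.1900 = 1.9347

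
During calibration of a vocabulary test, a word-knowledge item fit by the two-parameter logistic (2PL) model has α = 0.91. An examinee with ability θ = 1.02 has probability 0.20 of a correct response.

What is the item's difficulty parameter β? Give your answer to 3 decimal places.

2.543

P(θ) = 1 / (1 + exp(−α(θ − β)))
logit(0.20) = ln(0.20/0.80) = -1.3863
β = θ − logit/(α) = 1.02 − (-1.3863)/0.9100 = 2.5434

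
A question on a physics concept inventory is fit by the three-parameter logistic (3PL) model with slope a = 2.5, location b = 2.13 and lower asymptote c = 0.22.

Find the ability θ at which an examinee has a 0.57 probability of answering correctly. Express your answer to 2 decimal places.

2.05

P(θ) = c + (1 − c) · 1 / (1 + exp(−a(θ − b)))
Remove guessing floor: (0.57 − 0.22)/(1 − 0.22) = 0.4487
logit = ln(0.4487/0.5513) = -0.2059
θ = b + logit/(a) = 2.13 + (-0.2059)/2.5000 = 2.0477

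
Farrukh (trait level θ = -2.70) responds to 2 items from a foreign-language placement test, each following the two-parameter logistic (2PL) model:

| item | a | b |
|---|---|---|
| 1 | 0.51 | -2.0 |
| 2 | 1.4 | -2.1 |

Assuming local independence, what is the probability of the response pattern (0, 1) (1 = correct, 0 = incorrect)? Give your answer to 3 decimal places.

P(θ) = 1 / (1 + exp(−a(θ − b)))
P_1 = 1/(1+e^{0.3570}) = 0.4117
P_2 = 1/(1+e^{0.8400}) = 0.3015
L = (1−P_1) × P_2 = 0.5883 × 0.3015 = 0.17740

0.177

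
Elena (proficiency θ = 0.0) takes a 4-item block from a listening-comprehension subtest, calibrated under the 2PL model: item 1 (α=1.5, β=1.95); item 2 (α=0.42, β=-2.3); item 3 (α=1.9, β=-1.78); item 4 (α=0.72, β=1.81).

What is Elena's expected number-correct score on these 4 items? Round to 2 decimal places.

P(θ) = 1 / (1 + exp(−α(θ − β)))
P_1 = 1/(1+e^{2.9250}) = 0.0509
P_2 = 1/(1+e^{-0.9660}) = 0.7243
P_3 = 1/(1+e^{-3.3820}) = 0.9671
P_4 = 1/(1+e^{1.3032}) = 0.2136
E[score] = 0.0509 + 0.7243 + 0.9671 + 0.2136 = 1.9560

1.96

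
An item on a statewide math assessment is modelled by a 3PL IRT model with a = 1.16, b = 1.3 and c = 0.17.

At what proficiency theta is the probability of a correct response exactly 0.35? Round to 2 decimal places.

P(theta) = c + (1 − c) · 1 / (1 + exp(−a(theta − b)))
Remove guessing floor: (0.35 − 0.17)/(1 − 0.17) = 0.2169
logit = ln(0.2169/0.7831) = -1.2840
theta = b + logit/(a) = 1.3 + (-1.2840)/1.1600 = 0.1931

0.19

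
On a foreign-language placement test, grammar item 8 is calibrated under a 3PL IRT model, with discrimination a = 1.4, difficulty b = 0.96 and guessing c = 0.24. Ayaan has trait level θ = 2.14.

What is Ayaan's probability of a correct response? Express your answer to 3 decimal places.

P(θ) = c + (1 − c) · 1 / (1 + exp(−a(θ − b)))
Exponent: 1.4 × (2.14 − 0.96) = 1.6520
1/(1 + e^{-1.6520}) = 0.8392
P = 0.24 + 0.76 × 0.8392 = 0.8778

0.878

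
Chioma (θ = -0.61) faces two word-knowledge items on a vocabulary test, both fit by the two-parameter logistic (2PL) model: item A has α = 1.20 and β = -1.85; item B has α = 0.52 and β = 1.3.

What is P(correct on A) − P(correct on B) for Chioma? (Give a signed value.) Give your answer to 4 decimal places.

P(θ) = 1 / (1 + exp(−α(θ − β)))
P_A = 0.8158
P_B = 0.2703
P_A − P_B = 0.5455

0.5455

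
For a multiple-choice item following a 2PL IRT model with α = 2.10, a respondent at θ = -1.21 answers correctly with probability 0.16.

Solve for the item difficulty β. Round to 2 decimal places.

P(θ) = 1 / (1 + exp(−α(θ − β)))
logit(0.16) = ln(0.16/0.84) = -1.6582
β = θ − logit/(α) = -1.21 − (-1.6582)/2.1000 = -0.4204

-0.42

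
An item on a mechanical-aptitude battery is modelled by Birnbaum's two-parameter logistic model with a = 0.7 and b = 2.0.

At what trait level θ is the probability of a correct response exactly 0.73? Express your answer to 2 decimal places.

P(θ) = 1 / (1 + exp(−a(θ − b)))
logit = ln(0.7300/0.2700) = 0.9946
θ = b + logit/(a) = 2.0 + 0.9946/0.7000 = 3.4209

3.42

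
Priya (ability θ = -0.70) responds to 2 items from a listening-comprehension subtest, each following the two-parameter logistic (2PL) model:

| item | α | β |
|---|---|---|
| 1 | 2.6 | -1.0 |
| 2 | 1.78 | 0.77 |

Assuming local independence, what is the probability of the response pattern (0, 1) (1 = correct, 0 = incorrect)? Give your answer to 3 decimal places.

0.021

P(θ) = 1 / (1 + exp(−α(θ − β)))
P_1 = 1/(1+e^{-0.7800}) = 0.6857
P_2 = 1/(1+e^{2.6166}) = 0.0681
L = (1−P_1) × P_2 = 0.3143 × 0.0681 = 0.02140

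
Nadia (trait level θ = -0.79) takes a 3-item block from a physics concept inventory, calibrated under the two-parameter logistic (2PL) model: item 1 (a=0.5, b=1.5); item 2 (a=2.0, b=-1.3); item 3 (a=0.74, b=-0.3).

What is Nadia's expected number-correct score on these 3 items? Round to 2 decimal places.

P(θ) = 1 / (1 + exp(−a(θ − b)))
P_1 = 1/(1+e^{1.1450}) = 0.2414
P_2 = 1/(1+e^{-1.0200}) = 0.7350
P_3 = 1/(1+e^{0.3626}) = 0.4103
E[score] = 0.2414 + 0.7350 + 0.4103 = 1.3867

1.39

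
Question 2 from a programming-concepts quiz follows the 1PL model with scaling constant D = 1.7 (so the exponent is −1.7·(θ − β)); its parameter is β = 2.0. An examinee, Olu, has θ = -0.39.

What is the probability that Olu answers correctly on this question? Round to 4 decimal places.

P(θ) = 1 / (1 + exp(−D·(θ − β)))
Exponent: 1.7 × (-0.39 − 2.0) = -4.0630
1/(1 + e^{4.0630}) = 0.0169
P = 0.0169

0.0169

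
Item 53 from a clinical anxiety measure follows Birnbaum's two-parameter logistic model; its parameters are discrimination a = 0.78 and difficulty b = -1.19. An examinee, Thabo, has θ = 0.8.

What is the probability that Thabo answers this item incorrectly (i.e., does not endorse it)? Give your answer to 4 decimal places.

P(θ) = 1 / (1 + exp(−a(θ − b)))
Exponent: 0.78 × (0.8 − (-1.19)) = 1.5522
1/(1 + e^{-1.5522}) = 0.8252
P(incorrect) = 1 − 0.8252 = 0.1748

0.1748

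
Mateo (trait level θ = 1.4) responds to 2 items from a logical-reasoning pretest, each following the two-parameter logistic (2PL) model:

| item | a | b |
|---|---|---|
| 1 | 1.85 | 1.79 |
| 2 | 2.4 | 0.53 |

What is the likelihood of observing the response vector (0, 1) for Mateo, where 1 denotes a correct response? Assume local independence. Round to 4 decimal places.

P(θ) = 1 / (1 + exp(−a(θ − b)))
P_1 = 1/(1+e^{0.7215}) = 0.3271
P_2 = 1/(1+e^{-2.0880}) = 0.8897
L = (1−P_1) × P_2 = 0.6729 × 0.8897 = 0.59873

0.5987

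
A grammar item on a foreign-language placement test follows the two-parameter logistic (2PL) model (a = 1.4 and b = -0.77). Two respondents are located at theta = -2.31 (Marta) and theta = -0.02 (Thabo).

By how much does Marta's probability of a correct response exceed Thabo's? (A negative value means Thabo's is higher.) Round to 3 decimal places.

-0.637

P(theta) = 1 / (1 + exp(−a(theta − b)))
P(Marta) = 0.1038  [exponent -2.1560]
P(Thabo) = 0.7408  [exponent 1.0500]
Difference = 0.1038 − 0.7408 = -0.6370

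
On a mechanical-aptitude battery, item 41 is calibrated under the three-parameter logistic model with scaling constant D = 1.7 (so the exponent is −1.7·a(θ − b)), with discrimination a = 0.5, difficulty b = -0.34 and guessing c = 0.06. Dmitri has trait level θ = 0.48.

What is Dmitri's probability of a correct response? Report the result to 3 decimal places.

0.687

P(θ) = c + (1 − c) · 1 / (1 + exp(−D·a(θ − b)))
Exponent: 1.7 × 0.5 × (0.48 − (-0.34)) = 0.6970
1/(1 + e^{-0.6970}) = 0.6675
P = 0.06 + 0.94 × 0.6675 = 0.6875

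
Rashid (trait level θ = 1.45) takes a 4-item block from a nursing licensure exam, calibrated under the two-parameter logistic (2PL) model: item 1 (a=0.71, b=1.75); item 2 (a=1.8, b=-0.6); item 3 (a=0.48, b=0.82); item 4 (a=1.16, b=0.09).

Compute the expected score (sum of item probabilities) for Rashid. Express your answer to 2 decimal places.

P(θ) = 1 / (1 + exp(−a(θ − b)))
P_1 = 1/(1+e^{0.2130}) = 0.4470
P_2 = 1/(1+e^{-3.6900}) = 0.9756
P_3 = 1/(1+e^{-0.3024}) = 0.5750
P_4 = 1/(1+e^{-1.5776}) = 0.8289
E[score] = 0.4470 + 0.9756 + 0.5750 + 0.8289 = 2.8265

2.83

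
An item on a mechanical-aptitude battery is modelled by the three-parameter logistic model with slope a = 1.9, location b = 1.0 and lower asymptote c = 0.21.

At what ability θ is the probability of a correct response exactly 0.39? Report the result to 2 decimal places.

0.36

P(θ) = c + (1 − c) · 1 / (1 + exp(−a(θ − b)))
Remove guessing floor: (0.39 − 0.21)/(1 − 0.21) = 0.2278
logit = ln(0.2278/0.7722) = -1.2205
θ = b + logit/(a) = 1.0 + (-1.2205)/1.9000 = 0.3576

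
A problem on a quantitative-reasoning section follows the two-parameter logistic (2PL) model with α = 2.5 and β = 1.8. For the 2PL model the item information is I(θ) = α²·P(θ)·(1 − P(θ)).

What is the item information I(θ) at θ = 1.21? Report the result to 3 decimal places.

P = 1/(1+e^{1.4750}) = 0.1862
P(1−P) = 0.1862 × 0.8138 = 0.1515
I = α² × P(1−P) = 2.5² × 0.1515 = 0.94700

0.947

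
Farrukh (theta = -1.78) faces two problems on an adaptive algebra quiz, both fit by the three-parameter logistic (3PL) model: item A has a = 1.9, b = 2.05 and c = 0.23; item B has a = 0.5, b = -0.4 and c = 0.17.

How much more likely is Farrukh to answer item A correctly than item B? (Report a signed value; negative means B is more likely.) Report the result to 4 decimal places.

-0.2167

P(theta) = c + (1 − c) · 1 / (1 + exp(−a(theta − b)))
P_A = 0.2305
P_B = 0.4472
P_A − P_B = -0.2167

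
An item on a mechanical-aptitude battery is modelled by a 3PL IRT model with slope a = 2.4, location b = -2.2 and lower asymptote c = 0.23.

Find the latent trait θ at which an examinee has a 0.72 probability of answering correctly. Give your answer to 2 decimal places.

-1.97

P(θ) = c + (1 − c) · 1 / (1 + exp(−a(θ − b)))
Remove guessing floor: (0.72 − 0.23)/(1 − 0.23) = 0.6364
logit = ln(0.6364/0.3636) = 0.5596
θ = b + logit/(a) = -2.2 + 0.5596/2.4000 = -1.9668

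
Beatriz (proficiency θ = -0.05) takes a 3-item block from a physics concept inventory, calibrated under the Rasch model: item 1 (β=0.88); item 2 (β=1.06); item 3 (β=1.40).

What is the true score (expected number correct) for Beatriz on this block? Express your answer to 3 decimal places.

P(θ) = 1 / (1 + exp(−(θ − β)))
P_1 = 1/(1+e^{0.9300}) = 0.2829
P_2 = 1/(1+e^{1.1100}) = 0.2479
P_3 = 1/(1+e^{1.4500}) = 0.1900
E[score] = 0.2829 + 0.2479 + 0.1900 = 0.7208

0.721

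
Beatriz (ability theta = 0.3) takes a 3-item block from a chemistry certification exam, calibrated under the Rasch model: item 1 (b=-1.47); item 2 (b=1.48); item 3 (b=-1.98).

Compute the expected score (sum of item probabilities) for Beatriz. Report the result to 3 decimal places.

1.997

P(theta) = 1 / (1 + exp(−(theta − b)))
P_1 = 1/(1+e^{-1.7700}) = 0.8545
P_2 = 1/(1+e^{1.1800}) = 0.2351
P_3 = 1/(1+e^{-2.2800}) = 0.9072
E[score] = 0.8545 + 0.2351 + 0.9072 = 1.9967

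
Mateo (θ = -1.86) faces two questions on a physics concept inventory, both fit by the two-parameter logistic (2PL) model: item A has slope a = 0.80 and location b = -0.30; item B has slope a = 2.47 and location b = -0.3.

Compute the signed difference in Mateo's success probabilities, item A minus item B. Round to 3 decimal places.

0.202

P(θ) = 1 / (1 + exp(−a(θ − b)))
P_A = 0.2230
P_B = 0.0208
P_A − P_B = 0.2023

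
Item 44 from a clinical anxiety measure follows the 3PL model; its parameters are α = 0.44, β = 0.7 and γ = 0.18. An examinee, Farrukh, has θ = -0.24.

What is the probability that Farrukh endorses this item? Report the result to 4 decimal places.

0.5064

P(θ) = γ + (1 − γ) · 1 / (1 + exp(−α(θ − β)))
Exponent: 0.44 × (-0.24 − 0.7) = -0.4136
1/(1 + e^{0.4136}) = 0.3980
P = 0.18 + 0.82 × 0.3980 = 0.5064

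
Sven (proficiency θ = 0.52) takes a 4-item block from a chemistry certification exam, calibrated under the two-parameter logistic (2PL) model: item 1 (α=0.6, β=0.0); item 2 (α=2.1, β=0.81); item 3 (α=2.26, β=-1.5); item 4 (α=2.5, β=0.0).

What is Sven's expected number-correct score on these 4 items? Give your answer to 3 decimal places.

P(θ) = 1 / (1 + exp(−α(θ − β)))
P_1 = 1/(1+e^{-0.3120}) = 0.5774
P_2 = 1/(1+e^{0.6090}) = 0.3523
P_3 = 1/(1+e^{-4.5652}) = 0.9897
P_4 = 1/(1+e^{-1.3000}) = 0.7858
E[score] = 0.5774 + 0.3523 + 0.9897 + 0.7858 = 2.7052

2.705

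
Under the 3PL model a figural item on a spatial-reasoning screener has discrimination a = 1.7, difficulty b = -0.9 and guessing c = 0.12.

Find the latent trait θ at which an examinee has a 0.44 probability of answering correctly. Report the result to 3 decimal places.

P(θ) = c + (1 − c) · 1 / (1 + exp(−a(θ − b)))
Remove guessing floor: (0.44 − 0.12)/(1 − 0.12) = 0.3636
logit = ln(0.3636/0.6364) = -0.5596
θ = b + logit/(a) = -0.9 + (-0.5596)/1.7000 = -1.2292

-1.229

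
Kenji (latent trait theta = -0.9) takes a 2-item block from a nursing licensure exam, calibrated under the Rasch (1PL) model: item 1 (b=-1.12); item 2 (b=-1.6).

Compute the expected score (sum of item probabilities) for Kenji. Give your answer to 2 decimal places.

1.22

P(theta) = 1 / (1 + exp(−(theta − b)))
P_1 = 1/(1+e^{-0.2200}) = 0.5548
P_2 = 1/(1+e^{-0.7000}) = 0.6682
E[score] = 0.5548 + 0.6682 = 1.2230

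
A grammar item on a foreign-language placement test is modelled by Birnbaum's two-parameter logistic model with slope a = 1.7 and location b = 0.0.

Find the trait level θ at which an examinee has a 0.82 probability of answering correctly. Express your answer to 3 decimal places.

0.892

P(θ) = 1 / (1 + exp(−a(θ − b)))
logit = ln(0.8200/0.1800) = 1.5163
θ = b + logit/(a) = 0.0 + 1.5163/1.7000 = 0.8920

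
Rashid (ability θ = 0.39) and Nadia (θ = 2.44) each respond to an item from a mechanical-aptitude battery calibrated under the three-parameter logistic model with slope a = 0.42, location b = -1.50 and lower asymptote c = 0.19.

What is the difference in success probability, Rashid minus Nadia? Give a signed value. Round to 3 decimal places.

P(θ) = c + (1 − c) · 1 / (1 + exp(−a(θ − b)))
P(Rashid) = 0.7478  [exponent 0.7938]
P(Nadia) = 0.8700  [exponent 1.6548]
Difference = 0.7478 − 0.8700 = -0.1222

-0.122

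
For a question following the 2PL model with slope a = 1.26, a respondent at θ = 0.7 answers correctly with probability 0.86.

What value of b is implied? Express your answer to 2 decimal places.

P(θ) = 1 / (1 + exp(−a(θ − b)))
logit(0.86) = ln(0.86/0.14) = 1.8153
b = θ − logit/(a) = 0.7 − 1.8153/1.2600 = -0.7407

-0.74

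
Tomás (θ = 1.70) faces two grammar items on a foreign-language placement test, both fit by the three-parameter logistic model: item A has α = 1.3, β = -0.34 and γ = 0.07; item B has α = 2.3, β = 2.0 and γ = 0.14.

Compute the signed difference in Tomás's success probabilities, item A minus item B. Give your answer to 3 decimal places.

0.511

P(θ) = γ + (1 − γ) · 1 / (1 + exp(−α(θ − β)))
P_A = 0.9387
P_B = 0.4273
P_A − P_B = 0.5115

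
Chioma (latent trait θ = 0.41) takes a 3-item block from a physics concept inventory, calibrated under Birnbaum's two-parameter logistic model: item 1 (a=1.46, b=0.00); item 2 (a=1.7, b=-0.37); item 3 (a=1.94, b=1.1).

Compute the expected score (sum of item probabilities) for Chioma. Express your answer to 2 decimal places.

P(θ) = 1 / (1 + exp(−a(θ − b)))
P_1 = 1/(1+e^{-0.5986}) = 0.6453
P_2 = 1/(1+e^{-1.3260}) = 0.7902
P_3 = 1/(1+e^{1.3386}) = 0.2077
E[score] = 0.6453 + 0.7902 + 0.2077 = 1.6433

1.64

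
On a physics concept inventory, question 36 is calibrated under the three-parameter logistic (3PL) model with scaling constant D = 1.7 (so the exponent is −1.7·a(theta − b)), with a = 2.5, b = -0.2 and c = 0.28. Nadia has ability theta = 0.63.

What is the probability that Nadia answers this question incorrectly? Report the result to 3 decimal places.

P(theta) = c + (1 − c) · 1 / (1 + exp(−D·a(theta − b)))
Exponent: 1.7 × 2.5 × (0.63 − (-0.2)) = 3.5275
1/(1 + e^{-3.5275}) = 0.9715
P = 0.28 + 0.72 × 0.9715 = 0.9795
P(incorrect) = 1 − 0.9795 = 0.0205

0.021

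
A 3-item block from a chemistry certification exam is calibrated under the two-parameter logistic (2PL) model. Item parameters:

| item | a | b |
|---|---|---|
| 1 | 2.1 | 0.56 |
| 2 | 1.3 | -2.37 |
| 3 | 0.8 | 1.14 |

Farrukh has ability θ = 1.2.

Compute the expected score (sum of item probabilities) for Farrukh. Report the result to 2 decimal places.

2.30

P(θ) = 1 / (1 + exp(−a(θ − b)))
P_1 = 1/(1+e^{-1.3440}) = 0.7931
P_2 = 1/(1+e^{-4.6410}) = 0.9904
P_3 = 1/(1+e^{-0.0480}) = 0.5120
E[score] = 0.7931 + 0.9904 + 0.5120 = 2.2956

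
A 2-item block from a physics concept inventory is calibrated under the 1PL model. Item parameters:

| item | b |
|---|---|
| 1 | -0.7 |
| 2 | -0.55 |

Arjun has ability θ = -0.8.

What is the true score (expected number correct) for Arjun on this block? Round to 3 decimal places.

P(θ) = 1 / (1 + exp(−(θ − b)))
P_1 = 1/(1+e^{0.1000}) = 0.4750
P_2 = 1/(1+e^{0.2500}) = 0.4378
E[score] = 0.4750 + 0.4378 = 0.9128

0.913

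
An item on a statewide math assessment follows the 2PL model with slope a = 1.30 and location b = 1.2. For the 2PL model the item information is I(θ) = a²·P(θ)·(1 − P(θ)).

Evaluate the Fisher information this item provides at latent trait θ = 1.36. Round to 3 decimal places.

0.418

P = 1/(1+e^{-0.2080}) = 0.5518
P(1−P) = 0.5518 × 0.4482 = 0.2473
I = a² × P(1−P) = 1.30² × 0.2473 = 0.41796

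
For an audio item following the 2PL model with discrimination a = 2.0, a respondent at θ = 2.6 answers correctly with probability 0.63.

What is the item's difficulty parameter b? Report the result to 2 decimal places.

P(θ) = 1 / (1 + exp(−a(θ − b)))
logit(0.63) = ln(0.63/0.37) = 0.5322
b = θ − logit/(a) = 2.6 − 0.5322/2.0000 = 2.3339

2.33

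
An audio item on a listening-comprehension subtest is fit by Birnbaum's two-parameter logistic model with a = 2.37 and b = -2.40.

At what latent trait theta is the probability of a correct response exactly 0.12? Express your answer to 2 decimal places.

-3.24

P(theta) = 1 / (1 + exp(−a(theta − b)))
logit = ln(0.1200/0.8800) = -1.9924
theta = b + logit/(a) = -2.40 + (-1.9924)/2.3700 = -3.2407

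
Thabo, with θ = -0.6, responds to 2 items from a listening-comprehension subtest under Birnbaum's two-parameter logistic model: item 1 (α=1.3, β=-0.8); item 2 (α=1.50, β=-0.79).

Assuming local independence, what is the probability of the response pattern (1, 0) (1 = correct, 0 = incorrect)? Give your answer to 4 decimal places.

0.2424

P(θ) = 1 / (1 + exp(−α(θ − β)))
P_1 = 1/(1+e^{-0.2600}) = 0.5646
P_2 = 1/(1+e^{-0.2850}) = 0.5708
L = P_1 × (1−P_2) = 0.5646 × 0.4292 = 0.24236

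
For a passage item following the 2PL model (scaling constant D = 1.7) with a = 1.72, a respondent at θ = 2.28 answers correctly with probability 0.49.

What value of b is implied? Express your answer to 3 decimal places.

2.294

P(θ) = 1 / (1 + exp(−D·a(θ − b)))
logit(0.49) = ln(0.49/0.51) = -0.0400
b = θ − logit/(1.7·a) = 2.28 − (-0.0400)/2.9240 = 2.2937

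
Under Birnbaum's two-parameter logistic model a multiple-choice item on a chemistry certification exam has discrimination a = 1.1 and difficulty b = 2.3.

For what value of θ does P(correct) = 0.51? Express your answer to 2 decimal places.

2.34

P(θ) = 1 / (1 + exp(−a(θ − b)))
logit = ln(0.5100/0.4900) = 0.0400
θ = b + logit/(a) = 2.3 + 0.0400/1.1000 = 2.3364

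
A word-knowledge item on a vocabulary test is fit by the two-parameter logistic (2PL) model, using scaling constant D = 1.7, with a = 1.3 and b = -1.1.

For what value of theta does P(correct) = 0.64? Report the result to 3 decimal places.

P(theta) = 1 / (1 + exp(−D·a(theta − b)))
logit = ln(0.6400/0.3600) = 0.5754
theta = b + logit/(1.7·a) = -1.1 + 0.5754/2.2100 = -0.8397

-0.840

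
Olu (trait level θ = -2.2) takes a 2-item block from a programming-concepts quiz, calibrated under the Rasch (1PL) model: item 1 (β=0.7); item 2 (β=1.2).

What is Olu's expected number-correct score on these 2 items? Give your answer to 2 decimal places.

0.08

P(θ) = 1 / (1 + exp(−(θ − β)))
P_1 = 1/(1+e^{2.9000}) = 0.0522
P_2 = 1/(1+e^{3.4000}) = 0.0323
E[score] = 0.0522 + 0.0323 = 0.0844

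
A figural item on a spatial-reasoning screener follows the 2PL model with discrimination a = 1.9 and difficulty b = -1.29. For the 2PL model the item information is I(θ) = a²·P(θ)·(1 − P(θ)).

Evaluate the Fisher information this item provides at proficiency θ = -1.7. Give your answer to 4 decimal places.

0.7783

P = 1/(1+e^{0.7790}) = 0.3145
P(1−P) = 0.3145 × 0.6855 = 0.2156
I = a² × P(1−P) = 1.9² × 0.2156 = 0.77833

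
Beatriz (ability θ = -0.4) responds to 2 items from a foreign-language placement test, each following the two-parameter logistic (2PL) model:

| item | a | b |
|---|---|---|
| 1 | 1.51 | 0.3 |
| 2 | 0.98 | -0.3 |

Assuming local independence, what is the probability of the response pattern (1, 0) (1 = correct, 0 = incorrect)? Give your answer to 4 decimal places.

0.1353

P(θ) = 1 / (1 + exp(−a(θ − b)))
P_1 = 1/(1+e^{1.0570}) = 0.2579
P_2 = 1/(1+e^{0.0980}) = 0.4755
L = P_1 × (1−P_2) = 0.2579 × 0.5245 = 0.13525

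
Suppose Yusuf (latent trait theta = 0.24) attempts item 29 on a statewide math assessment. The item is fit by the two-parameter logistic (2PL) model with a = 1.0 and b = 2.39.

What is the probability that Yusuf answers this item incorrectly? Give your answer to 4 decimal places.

0.8957

P(theta) = 1 / (1 + exp(−a(theta − b)))
Exponent: 1.0 × (0.24 − 2.39) = -2.1500
1/(1 + e^{2.1500}) = 0.1043
P(incorrect) = 1 − 0.1043 = 0.8957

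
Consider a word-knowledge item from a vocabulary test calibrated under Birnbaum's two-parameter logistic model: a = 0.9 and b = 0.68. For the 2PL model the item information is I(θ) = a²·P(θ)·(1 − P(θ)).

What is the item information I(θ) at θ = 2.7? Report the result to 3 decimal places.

0.097

P = 1/(1+e^{-1.8180}) = 0.8603
P(1−P) = 0.8603 × 0.1397 = 0.1202
I = a² × P(1−P) = 0.9² × 0.1202 = 0.09733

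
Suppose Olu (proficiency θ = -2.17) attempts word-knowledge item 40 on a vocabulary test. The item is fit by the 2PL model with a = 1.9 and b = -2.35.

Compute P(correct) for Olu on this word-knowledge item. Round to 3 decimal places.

0.585

P(θ) = 1 / (1 + exp(−a(θ − b)))
Exponent: 1.9 × (-2.17 − (-2.35)) = 0.3420
1/(1 + e^{-0.3420}) = 0.5847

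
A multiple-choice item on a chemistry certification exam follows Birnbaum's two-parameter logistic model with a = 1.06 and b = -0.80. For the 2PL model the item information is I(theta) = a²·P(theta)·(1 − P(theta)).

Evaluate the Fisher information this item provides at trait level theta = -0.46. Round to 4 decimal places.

P = 1/(1+e^{-0.3604}) = 0.5891
P(1−P) = 0.5891 × 0.4109 = 0.2421
I = a² × P(1−P) = 1.06² × 0.2421 = 0.27197

0.2720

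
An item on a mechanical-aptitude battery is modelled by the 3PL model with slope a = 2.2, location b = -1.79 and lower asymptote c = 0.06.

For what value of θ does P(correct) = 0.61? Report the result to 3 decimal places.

P(θ) = c + (1 − c) · 1 / (1 + exp(−a(θ − b)))
Remove guessing floor: (0.61 − 0.06)/(1 − 0.06) = 0.5851
logit = ln(0.5851/0.4149) = 0.3438
θ = b + logit/(a) = -1.79 + 0.3438/2.2000 = -1.6337

-1.634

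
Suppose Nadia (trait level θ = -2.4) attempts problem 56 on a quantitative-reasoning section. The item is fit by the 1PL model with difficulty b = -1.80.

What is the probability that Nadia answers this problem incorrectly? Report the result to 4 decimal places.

P(θ) = 1 / (1 + exp(−(θ − b)))
Exponent: (-2.4 − (-1.80)) = -0.6000
1/(1 + e^{0.6000}) = 0.3543
P = 0.3543
P(incorrect) = 1 − 0.3543 = 0.6457

0.6457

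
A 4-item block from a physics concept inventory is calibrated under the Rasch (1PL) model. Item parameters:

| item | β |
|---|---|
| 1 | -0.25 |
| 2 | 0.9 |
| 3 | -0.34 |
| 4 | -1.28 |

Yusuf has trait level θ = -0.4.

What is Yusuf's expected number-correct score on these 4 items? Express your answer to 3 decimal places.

P(θ) = 1 / (1 + exp(−(θ − β)))
P_1 = 1/(1+e^{0.1500}) = 0.4626
P_2 = 1/(1+e^{1.3000}) = 0.2142
P_3 = 1/(1+e^{0.0600}) = 0.4850
P_4 = 1/(1+e^{-0.8800}) = 0.7068
E[score] = 0.4626 + 0.2142 + 0.4850 + 0.7068 = 1.8686

1.869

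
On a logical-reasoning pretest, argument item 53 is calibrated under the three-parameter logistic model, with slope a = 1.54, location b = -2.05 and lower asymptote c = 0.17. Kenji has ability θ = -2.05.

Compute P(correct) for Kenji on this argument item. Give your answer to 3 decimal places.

0.585

P(θ) = c + (1 − c) · 1 / (1 + exp(−a(θ − b)))
Exponent: 1.54 × (-2.05 − (-2.05)) = 0.0000
1/(1 + e^{0.0000}) = 0.5000
P = 0.17 + 0.83 × 0.5000 = 0.5850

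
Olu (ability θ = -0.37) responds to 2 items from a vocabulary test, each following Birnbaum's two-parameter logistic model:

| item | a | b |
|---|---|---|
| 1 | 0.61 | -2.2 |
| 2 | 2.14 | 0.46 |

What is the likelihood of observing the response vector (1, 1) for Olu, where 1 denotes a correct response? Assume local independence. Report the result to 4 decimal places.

0.1091

P(θ) = 1 / (1 + exp(−a(θ − b)))
P_1 = 1/(1+e^{-1.1163}) = 0.7533
P_2 = 1/(1+e^{1.7762}) = 0.1448
L = P_1 × P_2 = 0.7533 × 0.1448 = 0.10906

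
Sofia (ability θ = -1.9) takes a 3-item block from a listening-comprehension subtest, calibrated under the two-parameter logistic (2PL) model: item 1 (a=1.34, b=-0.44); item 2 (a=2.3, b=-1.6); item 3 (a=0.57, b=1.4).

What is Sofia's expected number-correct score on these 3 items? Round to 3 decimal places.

0.590

P(θ) = 1 / (1 + exp(−a(θ − b)))
P_1 = 1/(1+e^{1.9564}) = 0.1239
P_2 = 1/(1+e^{0.6900}) = 0.3340
P_3 = 1/(1+e^{1.8810}) = 0.1323
E[score] = 0.1239 + 0.3340 + 0.1323 = 0.5902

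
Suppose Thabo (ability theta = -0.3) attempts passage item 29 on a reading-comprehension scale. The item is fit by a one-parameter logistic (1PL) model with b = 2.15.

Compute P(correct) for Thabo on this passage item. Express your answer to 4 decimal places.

0.0794

P(theta) = 1 / (1 + exp(−(theta − b)))
Exponent: (-0.3 − 2.15) = -2.4500
1/(1 + e^{2.4500}) = 0.0794
P = 0.0794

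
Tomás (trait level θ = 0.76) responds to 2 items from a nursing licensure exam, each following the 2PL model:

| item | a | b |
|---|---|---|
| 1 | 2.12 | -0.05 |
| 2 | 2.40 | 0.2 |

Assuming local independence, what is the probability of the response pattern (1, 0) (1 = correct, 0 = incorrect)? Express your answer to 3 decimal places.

0.175

P(θ) = 1 / (1 + exp(−a(θ − b)))
P_1 = 1/(1+e^{-1.7172}) = 0.8478
P_2 = 1/(1+e^{-1.3440}) = 0.7931
L = P_1 × (1−P_2) = 0.8478 × 0.2069 = 0.17536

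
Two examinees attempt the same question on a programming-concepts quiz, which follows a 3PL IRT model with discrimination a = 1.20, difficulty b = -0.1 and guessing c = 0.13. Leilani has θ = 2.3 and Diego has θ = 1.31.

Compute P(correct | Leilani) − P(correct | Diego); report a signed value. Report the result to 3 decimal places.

P(θ) = c + (1 − c) · 1 / (1 + exp(−a(θ − b)))
P(Leilani) = 0.9538  [exponent 2.8800]
P(Diego) = 0.8647  [exponent 1.6920]
Difference = 0.9538 − 0.8647 = 0.0891

0.089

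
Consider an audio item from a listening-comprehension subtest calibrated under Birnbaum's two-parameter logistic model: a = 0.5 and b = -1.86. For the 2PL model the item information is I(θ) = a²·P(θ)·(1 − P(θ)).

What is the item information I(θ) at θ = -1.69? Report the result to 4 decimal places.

P = 1/(1+e^{-0.0850}) = 0.5212
P(1−P) = 0.5212 × 0.4788 = 0.2495
I = a² × P(1−P) = 0.5² × 0.2495 = 0.06239

0.0624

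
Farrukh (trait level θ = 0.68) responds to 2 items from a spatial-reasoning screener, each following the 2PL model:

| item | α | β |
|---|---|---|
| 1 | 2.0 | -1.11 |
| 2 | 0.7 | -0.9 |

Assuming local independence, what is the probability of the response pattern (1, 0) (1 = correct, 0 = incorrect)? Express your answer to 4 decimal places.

0.2419

P(θ) = 1 / (1 + exp(−α(θ − β)))
P_1 = 1/(1+e^{-3.5800}) = 0.9729
P_2 = 1/(1+e^{-1.1060}) = 0.7514
L = P_1 × (1−P_2) = 0.9729 × 0.2486 = 0.24187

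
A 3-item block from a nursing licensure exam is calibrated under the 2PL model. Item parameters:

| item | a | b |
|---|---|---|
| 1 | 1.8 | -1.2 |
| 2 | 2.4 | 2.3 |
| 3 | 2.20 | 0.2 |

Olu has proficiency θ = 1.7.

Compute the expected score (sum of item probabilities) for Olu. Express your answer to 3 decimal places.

P(θ) = 1 / (1 + exp(−a(θ − b)))
P_1 = 1/(1+e^{-5.2200}) = 0.9946
P_2 = 1/(1+e^{1.4400}) = 0.1915
P_3 = 1/(1+e^{-3.3000}) = 0.9644
E[score] = 0.9946 + 0.1915 + 0.9644 = 2.1506

2.151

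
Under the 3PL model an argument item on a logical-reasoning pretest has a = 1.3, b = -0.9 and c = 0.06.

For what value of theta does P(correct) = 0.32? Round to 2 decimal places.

P(theta) = c + (1 − c) · 1 / (1 + exp(−a(theta − b)))
Remove guessing floor: (0.32 − 0.06)/(1 − 0.06) = 0.2766
logit = ln(0.2766/0.7234) = -0.9614
theta = b + logit/(a) = -0.9 + (-0.9614)/1.3000 = -1.6395

-1.64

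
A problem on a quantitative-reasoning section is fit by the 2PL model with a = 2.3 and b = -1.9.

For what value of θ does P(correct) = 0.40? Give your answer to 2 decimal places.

P(θ) = 1 / (1 + exp(−a(θ − b)))
logit = ln(0.4000/0.6000) = -0.4055
θ = b + logit/(a) = -1.9 + (-0.4055)/2.3000 = -2.0763

-2.08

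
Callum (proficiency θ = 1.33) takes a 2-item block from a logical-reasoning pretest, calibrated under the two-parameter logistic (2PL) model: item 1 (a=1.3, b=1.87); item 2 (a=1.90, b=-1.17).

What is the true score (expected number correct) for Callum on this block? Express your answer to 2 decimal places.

1.32

P(θ) = 1 / (1 + exp(−a(θ − b)))
P_1 = 1/(1+e^{0.7020}) = 0.3314
P_2 = 1/(1+e^{-4.7500}) = 0.9914
E[score] = 0.3314 + 0.9914 = 1.3228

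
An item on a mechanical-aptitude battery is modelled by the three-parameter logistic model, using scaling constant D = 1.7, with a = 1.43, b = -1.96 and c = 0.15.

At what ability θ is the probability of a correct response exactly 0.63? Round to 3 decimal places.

P(θ) = c + (1 − c) · 1 / (1 + exp(−D·a(θ − b)))
Remove guessing floor: (0.63 − 0.15)/(1 − 0.15) = 0.5647
logit = ln(0.5647/0.4353) = 0.2603
θ = b + logit/(1.7·a) = -1.96 + 0.2603/2.4310 = -1.8529

-1.853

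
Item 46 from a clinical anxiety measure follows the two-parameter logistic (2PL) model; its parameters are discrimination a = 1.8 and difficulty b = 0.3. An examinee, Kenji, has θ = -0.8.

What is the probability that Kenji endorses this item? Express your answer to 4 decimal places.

0.1213

P(θ) = 1 / (1 + exp(−a(θ − b)))
Exponent: 1.8 × (-0.8 − 0.3) = -1.9800
1/(1 + e^{1.9800}) = 0.1213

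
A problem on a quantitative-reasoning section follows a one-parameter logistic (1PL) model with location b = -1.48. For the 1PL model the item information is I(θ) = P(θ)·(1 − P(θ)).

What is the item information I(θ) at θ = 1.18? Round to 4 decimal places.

P = 1/(1+e^{-2.6600}) = 0.9346
P(1−P) = 0.9346 × 0.0654 = 0.0611
I = P(1−P) = 0.06110

0.0611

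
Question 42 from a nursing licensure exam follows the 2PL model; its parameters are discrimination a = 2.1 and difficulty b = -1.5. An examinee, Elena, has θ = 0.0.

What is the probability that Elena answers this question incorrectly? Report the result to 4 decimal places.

0.0411

P(θ) = 1 / (1 + exp(−a(θ − b)))
Exponent: 2.1 × (0.0 − (-1.5)) = 3.1500
1/(1 + e^{-3.1500}) = 0.9589
P(incorrect) = 1 − 0.9589 = 0.0411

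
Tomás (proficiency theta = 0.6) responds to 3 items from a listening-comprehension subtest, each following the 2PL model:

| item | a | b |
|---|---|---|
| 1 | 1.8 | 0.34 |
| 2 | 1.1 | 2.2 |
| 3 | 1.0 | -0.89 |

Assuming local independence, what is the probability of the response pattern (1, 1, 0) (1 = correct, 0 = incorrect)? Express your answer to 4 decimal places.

0.0166

P(theta) = 1 / (1 + exp(−a(theta − b)))
P_1 = 1/(1+e^{-0.4680}) = 0.6149
P_2 = 1/(1+e^{1.7600}) = 0.1468
P_3 = 1/(1+e^{-1.4900}) = 0.8161
L = P_1 × P_2 × (1−P_3) = 0.6149 × 0.1468 × 0.1839 = 0.01660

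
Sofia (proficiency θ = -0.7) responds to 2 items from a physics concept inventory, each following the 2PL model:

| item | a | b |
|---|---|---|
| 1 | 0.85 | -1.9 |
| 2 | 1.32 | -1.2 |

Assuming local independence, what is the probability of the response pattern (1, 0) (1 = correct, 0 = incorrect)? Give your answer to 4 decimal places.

P(θ) = 1 / (1 + exp(−a(θ − b)))
P_1 = 1/(1+e^{-1.0200}) = 0.7350
P_2 = 1/(1+e^{-0.6600}) = 0.6593
L = P_1 × (1−P_2) = 0.7350 × 0.3407 = 0.25043

0.2504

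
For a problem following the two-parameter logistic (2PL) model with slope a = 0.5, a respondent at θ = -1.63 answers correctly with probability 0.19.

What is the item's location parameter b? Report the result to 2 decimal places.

1.27

P(θ) = 1 / (1 + exp(−a(θ − b)))
logit(0.19) = ln(0.19/0.81) = -1.4500
b = θ − logit/(a) = -1.63 − (-1.4500)/0.5000 = 1.2700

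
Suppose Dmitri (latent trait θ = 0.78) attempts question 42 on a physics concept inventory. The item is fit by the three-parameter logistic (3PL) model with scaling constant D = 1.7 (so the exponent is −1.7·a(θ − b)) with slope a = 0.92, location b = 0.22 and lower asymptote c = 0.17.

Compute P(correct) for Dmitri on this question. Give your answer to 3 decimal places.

P(θ) = c + (1 − c) · 1 / (1 + exp(−D·a(θ − b)))
Exponent: 1.7 × 0.92 × (0.78 − 0.22) = 0.8758
1/(1 + e^{-0.8758}) = 0.7060
P = 0.17 + 0.83 × 0.7060 = 0.7559

0.756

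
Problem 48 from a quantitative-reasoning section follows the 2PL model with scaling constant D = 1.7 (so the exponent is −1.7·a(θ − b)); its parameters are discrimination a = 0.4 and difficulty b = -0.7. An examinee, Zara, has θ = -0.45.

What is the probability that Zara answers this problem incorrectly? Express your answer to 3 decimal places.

0.458

P(θ) = 1 / (1 + exp(−D·a(θ − b)))
Exponent: 1.7 × 0.4 × (-0.45 − (-0.7)) = 0.1700
1/(1 + e^{-0.1700}) = 0.5424
P = 0.5424
P(incorrect) = 1 − 0.5424 = 0.4576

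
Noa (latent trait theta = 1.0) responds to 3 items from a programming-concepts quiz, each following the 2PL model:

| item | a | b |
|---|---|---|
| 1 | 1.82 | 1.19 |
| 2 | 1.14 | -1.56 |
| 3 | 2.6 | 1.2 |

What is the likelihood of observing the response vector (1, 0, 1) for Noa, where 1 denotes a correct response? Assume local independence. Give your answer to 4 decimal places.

P(theta) = 1 / (1 + exp(−a(theta − b)))
P_1 = 1/(1+e^{0.3458}) = 0.4144
P_2 = 1/(1+e^{-2.9184}) = 0.9487
P_3 = 1/(1+e^{0.5200}) = 0.3729
L = P_1 × (1−P_2) × P_3 = 0.4144 × 0.0513 × 0.3729 = 0.00792

0.0079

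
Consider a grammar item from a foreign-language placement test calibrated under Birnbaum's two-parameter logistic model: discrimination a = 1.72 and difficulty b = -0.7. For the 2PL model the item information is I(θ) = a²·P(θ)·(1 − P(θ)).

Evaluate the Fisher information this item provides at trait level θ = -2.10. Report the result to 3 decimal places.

P = 1/(1+e^{2.4080}) = 0.0826
P(1−P) = 0.0826 × 0.9174 = 0.0757
I = a² × P(1−P) = 1.72² × 0.0757 = 0.22409

0.224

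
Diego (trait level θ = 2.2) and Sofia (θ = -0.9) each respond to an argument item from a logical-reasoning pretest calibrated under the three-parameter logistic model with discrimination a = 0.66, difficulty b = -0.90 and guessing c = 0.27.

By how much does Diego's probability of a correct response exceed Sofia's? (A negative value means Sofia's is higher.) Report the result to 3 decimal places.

0.281

P(θ) = c + (1 − c) · 1 / (1 + exp(−a(θ − b)))
P(Diego) = 0.9164  [exponent 2.0460]
P(Sofia) = 0.6350  [exponent 0.0000]
Difference = 0.9164 − 0.6350 = 0.2814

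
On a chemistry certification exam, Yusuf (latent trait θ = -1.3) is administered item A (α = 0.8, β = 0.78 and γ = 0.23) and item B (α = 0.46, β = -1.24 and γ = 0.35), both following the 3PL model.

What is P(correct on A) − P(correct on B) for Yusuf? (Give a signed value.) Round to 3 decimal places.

-0.318

P(θ) = γ + (1 − γ) · 1 / (1 + exp(−α(θ − β)))
P_A = 0.3526
P_B = 0.6705
P_A − P_B = -0.3179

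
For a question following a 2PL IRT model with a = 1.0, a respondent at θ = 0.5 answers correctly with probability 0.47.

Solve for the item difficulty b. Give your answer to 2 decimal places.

P(θ) = 1 / (1 + exp(−a(θ − b)))
logit(0.47) = ln(0.47/0.53) = -0.1201
b = θ − logit/(a) = 0.5 − (-0.1201)/1.0000 = 0.6201

0.62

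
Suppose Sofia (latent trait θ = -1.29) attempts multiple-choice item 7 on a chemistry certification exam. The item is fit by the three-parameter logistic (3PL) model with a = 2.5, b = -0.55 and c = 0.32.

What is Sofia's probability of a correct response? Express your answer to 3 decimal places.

0.412

P(θ) = c + (1 − c) · 1 / (1 + exp(−a(θ − b)))
Exponent: 2.5 × (-1.29 − (-0.55)) = -1.8500
1/(1 + e^{1.8500}) = 0.1359
P = 0.32 + 0.68 × 0.1359 = 0.4124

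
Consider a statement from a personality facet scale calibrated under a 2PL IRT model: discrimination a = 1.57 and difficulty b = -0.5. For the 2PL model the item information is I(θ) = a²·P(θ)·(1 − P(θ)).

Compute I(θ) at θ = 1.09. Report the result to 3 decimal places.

0.173

P = 1/(1+e^{-2.4963}) = 0.9239
P(1−P) = 0.9239 × 0.0761 = 0.0703
I = a² × P(1−P) = 1.57² × 0.0703 = 0.17334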